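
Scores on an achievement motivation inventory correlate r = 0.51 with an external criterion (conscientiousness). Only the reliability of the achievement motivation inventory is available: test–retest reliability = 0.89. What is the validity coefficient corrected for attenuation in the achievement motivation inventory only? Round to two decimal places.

0.54

Single correction: r_c = r_obs / √r_xx = 0.51 / √0.89 = 0.51 / 0.9434 ≈ 0.54.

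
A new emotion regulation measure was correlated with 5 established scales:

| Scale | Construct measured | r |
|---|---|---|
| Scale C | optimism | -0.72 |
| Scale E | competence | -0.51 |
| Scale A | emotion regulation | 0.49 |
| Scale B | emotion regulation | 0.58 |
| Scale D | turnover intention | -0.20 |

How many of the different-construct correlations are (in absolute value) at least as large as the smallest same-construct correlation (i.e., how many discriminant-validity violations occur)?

Convergent (same construct = emotion regulation): Scale A, Scale B.
Smallest convergent = 0.49. Discriminant |r|: 0.72, 0.51, 0.20; count ≥ 0.49 → 2.

2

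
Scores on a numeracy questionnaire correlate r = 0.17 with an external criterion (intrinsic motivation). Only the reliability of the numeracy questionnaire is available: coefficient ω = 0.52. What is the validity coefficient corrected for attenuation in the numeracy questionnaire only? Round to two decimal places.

Single correction: r_c = r_obs / √r_xx = 0.17 / √0.52 = 0.17 / 0.7211 ≈ 0.24.

0.24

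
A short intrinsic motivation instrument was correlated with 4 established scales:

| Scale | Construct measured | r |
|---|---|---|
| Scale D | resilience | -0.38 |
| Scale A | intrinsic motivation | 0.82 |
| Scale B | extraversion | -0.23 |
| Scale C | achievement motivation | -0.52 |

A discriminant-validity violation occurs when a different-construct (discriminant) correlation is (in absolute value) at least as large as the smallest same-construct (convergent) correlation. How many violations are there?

0

Convergent (same construct = intrinsic motivation): Scale A.
Smallest convergent = 0.82. Discriminant |r|: 0.38, 0.23, 0.52; count ≥ 0.82 → 0.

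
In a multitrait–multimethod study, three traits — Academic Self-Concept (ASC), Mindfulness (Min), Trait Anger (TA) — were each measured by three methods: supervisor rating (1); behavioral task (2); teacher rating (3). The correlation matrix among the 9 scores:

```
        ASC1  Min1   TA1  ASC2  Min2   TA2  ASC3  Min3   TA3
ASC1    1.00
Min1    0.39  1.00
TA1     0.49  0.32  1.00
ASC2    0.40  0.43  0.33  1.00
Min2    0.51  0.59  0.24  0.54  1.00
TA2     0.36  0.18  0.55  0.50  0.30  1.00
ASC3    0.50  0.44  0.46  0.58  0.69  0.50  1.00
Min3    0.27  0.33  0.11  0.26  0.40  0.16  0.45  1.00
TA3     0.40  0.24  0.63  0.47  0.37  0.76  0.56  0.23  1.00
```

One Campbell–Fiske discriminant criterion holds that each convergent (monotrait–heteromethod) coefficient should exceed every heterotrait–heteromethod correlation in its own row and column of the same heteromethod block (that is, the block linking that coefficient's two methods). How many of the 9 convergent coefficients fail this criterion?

Checking each validity diagonal entry against its comparison values:
ASC (methods 1·2): 0.40 vs {0.51, 0.43, 0.36, 0.33} → fail.
ASC (methods 1·3): 0.50 vs {0.27, 0.44, 0.40, 0.46} → pass.
ASC (methods 2·3): 0.58 vs {0.26, 0.69, 0.47, 0.50} → fail.
Min (methods 1·2): 0.59 vs {0.43, 0.51, 0.18, 0.24} → pass.
Min (methods 1·3): 0.33 vs {0.44, 0.27, 0.24, 0.11} → fail.
Min (methods 2·3): 0.40 vs {0.69, 0.26, 0.37, 0.16} → fail.
TA (methods 1·2): 0.55 vs {0.33, 0.36, 0.24, 0.18} → pass.
TA (methods 1·3): 0.63 vs {0.46, 0.40, 0.11, 0.24} → pass.
TA (methods 2·3): 0.76 vs {0.50, 0.47, 0.16, 0.37} → pass.
4 of 9 fail.

4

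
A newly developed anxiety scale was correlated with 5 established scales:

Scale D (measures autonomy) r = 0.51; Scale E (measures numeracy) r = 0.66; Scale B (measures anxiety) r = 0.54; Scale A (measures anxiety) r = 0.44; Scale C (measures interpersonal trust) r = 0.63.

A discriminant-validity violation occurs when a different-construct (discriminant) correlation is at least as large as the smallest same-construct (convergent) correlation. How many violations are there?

Convergent (same construct = anxiety): Scale B, Scale A.
Smallest convergent = 0.44. Discriminant values: 0.51, 0.66, 0.63; count ≥ 0.44 → 3.

3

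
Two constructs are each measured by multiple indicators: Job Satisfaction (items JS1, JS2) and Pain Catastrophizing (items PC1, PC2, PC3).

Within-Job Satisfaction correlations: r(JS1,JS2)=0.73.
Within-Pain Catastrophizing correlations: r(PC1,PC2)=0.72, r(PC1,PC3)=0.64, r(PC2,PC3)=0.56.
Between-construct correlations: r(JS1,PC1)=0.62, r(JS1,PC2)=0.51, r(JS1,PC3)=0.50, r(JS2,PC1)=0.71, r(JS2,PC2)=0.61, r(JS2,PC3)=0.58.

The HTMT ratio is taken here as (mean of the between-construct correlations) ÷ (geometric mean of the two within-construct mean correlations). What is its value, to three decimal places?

Mean heterotrait r = 3.53/6 = 0.5883.
Mean within-JS = 0.73/1 = 0.7300; mean within-PC = 1.92/3 = 0.6400.
Geometric mean = √(0.7300 × 0.6400) = 0.6835.
HTMT = 0.5883 / 0.6835 = 0.861.

0.861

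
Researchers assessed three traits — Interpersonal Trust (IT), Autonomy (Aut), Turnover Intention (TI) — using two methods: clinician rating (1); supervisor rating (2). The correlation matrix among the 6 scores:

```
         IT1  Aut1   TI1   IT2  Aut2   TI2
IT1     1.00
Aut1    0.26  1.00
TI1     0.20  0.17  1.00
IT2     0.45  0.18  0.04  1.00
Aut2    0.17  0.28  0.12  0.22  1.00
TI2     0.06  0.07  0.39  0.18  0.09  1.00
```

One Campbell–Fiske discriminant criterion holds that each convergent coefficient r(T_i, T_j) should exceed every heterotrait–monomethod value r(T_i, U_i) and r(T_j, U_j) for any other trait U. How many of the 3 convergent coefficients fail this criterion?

0

Each convergent coefficient versus the relevant comparison correlations:
IT (methods 1·2): 0.45 vs {0.26, 0.22, 0.20, 0.18} → pass.
Aut (methods 1·2): 0.28 vs {0.26, 0.22, 0.17, 0.09} → pass.
TI (methods 1·2): 0.39 vs {0.20, 0.18, 0.17, 0.09} → pass.
0 of 3 fail.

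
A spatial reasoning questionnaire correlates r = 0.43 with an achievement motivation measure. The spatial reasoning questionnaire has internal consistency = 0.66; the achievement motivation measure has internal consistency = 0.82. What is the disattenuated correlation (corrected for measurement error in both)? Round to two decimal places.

0.58

r_true = r_obs / √(r_xx · r_yy) = 0.43 / √(0.66 × 0.82) = 0.43 / √0.5412 = 0.43 / 0.7357 ≈ 0.58.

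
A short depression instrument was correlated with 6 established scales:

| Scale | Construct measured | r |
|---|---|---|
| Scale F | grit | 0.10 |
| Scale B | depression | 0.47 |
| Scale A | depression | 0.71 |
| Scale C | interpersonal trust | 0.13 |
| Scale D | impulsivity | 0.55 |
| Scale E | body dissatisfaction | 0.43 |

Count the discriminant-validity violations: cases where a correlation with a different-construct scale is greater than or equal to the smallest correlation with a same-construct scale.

1

Convergent (same construct = depression): Scale B, Scale A.
Smallest convergent = 0.47. Discriminant values: 0.10, 0.13, 0.55, 0.43; count ≥ 0.47 → 1.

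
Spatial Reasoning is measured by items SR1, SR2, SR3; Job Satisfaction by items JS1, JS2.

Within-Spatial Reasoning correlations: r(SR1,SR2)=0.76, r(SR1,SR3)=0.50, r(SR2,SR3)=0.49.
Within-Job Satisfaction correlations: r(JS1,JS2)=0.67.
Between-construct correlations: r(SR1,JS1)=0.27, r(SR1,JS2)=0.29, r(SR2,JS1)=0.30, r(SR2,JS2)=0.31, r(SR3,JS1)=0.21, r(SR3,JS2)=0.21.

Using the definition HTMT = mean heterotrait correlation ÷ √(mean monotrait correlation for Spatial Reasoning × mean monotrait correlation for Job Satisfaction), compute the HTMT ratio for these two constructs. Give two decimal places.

Mean heterotrait r = 1.59/6 = 0.2650.
Mean within-SR = 1.75/3 = 0.5833; mean within-JS = 0.67/1 = 0.6700.
Geometric mean = √(0.5833 × 0.6700) = 0.6251.
HTMT = 0.2650 / 0.6251 = 0.42.

0.42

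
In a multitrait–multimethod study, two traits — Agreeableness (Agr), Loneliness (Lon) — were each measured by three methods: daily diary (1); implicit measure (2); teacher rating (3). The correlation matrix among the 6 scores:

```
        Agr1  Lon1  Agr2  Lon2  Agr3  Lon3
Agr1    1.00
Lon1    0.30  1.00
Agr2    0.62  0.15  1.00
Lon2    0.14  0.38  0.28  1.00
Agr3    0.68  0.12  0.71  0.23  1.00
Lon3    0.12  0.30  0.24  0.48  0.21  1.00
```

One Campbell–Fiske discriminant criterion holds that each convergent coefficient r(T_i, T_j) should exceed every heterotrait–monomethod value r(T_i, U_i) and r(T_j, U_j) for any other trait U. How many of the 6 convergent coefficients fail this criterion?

Each convergent coefficient versus the relevant comparison correlations:
Agr (methods 1·2): 0.62 vs {0.30, 0.28} → pass.
Agr (methods 1·3): 0.68 vs {0.30, 0.21} → pass.
Agr (methods 2·3): 0.71 vs {0.28, 0.21} → pass.
Lon (methods 1·2): 0.38 vs {0.30, 0.28} → pass.
Lon (methods 1·3): 0.30 vs {0.30, 0.21} → fail.
Lon (methods 2·3): 0.48 vs {0.28, 0.21} → pass.
1 of 6 fail.

1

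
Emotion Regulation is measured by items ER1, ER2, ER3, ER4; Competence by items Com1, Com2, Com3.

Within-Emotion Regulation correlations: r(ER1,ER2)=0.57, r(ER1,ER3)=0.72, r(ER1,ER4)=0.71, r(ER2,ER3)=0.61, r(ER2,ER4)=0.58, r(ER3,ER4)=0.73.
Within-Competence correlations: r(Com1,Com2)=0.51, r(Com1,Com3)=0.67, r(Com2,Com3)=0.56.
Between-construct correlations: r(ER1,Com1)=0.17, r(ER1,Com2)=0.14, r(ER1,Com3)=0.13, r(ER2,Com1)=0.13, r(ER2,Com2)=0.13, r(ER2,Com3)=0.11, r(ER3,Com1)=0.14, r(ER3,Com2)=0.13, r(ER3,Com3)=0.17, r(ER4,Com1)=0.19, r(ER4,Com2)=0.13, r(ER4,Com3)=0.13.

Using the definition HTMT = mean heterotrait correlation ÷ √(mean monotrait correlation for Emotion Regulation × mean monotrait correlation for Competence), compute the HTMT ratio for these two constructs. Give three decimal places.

Mean heterotrait r = 1.70/12 = 0.1417.
Mean within-ER = 3.92/6 = 0.6533; mean within-Com = 1.74/3 = 0.5800.
Geometric mean = √(0.6533 × 0.5800) = 0.6156.
HTMT = 0.1417 / 0.6156 = 0.230.

0.230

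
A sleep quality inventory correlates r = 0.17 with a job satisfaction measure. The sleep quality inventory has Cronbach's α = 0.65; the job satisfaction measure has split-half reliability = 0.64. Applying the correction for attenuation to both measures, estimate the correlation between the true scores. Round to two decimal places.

0.26

r_true = r_obs / √(r_xx · r_yy) = 0.17 / √(0.65 × 0.64) = 0.17 / √0.4160 = 0.17 / 0.6450 ≈ 0.26.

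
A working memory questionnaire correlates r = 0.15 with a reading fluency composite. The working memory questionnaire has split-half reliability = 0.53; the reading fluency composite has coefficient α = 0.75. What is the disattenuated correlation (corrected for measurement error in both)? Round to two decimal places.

r_true = r_obs / √(r_xx · r_yy) = 0.15 / √(0.53 × 0.75) = 0.15 / √0.3975 = 0.15 / 0.6305 ≈ 0.24.

0.24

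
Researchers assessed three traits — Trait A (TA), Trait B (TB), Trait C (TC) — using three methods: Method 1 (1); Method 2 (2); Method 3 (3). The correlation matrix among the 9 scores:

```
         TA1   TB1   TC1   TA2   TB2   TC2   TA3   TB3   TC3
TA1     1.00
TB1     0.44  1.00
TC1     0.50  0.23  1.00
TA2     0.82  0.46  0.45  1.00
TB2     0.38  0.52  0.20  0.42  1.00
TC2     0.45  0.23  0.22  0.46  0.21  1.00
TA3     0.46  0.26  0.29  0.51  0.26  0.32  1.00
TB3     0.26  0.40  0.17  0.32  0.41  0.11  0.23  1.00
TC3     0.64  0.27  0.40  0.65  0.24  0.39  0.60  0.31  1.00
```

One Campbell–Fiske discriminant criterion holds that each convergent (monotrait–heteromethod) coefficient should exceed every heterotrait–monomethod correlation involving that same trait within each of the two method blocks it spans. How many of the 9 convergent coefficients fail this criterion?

Each convergent coefficient versus the relevant comparison correlations:
TA (methods 1·2): 0.82 vs {0.44, 0.42, 0.50, 0.46} → pass.
TA (methods 1·3): 0.46 vs {0.44, 0.23, 0.50, 0.60} → fail.
TA (methods 2·3): 0.51 vs {0.42, 0.23, 0.46, 0.60} → fail.
TB (methods 1·2): 0.52 vs {0.44, 0.42, 0.23, 0.21} → pass.
TB (methods 1·3): 0.40 vs {0.44, 0.23, 0.23, 0.31} → fail.
TB (methods 2·3): 0.41 vs {0.42, 0.23, 0.21, 0.31} → fail.
TC (methods 1·2): 0.22 vs {0.50, 0.46, 0.23, 0.21} → fail.
TC (methods 1·3): 0.40 vs {0.50, 0.60, 0.23, 0.31} → fail.
TC (methods 2·3): 0.39 vs {0.46, 0.60, 0.21, 0.31} → fail.
7 of 9 fail.

7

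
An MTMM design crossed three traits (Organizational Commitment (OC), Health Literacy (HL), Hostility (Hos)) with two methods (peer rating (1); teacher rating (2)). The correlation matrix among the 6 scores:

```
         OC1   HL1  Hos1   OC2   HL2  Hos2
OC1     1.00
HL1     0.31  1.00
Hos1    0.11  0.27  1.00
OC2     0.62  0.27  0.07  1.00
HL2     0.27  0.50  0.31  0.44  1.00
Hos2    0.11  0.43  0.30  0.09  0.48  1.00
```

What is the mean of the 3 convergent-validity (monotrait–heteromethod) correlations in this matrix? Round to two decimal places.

Convergent values: 0.62, 0.50, 0.30; mean = 1.42/3 = 0.47.

0.47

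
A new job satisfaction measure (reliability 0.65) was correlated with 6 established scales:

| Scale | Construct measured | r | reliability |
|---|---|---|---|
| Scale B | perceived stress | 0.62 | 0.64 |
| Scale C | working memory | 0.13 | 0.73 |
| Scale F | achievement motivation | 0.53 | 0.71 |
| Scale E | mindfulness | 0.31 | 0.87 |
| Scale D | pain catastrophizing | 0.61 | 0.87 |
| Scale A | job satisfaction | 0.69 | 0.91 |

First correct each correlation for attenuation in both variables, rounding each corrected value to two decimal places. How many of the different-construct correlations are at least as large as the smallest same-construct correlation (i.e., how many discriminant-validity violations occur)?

Disattenuated r (r / √(r_scale · r_new)):
  Scale B (disc): 0.62 / √(0.64·0.65) = 0.96
  Scale C (disc): 0.13 / √(0.73·0.65) = 0.19
  Scale F (disc): 0.53 / √(0.71·0.65) = 0.78
  Scale E (disc): 0.31 / √(0.87·0.65) = 0.41
  Scale D (disc): 0.61 / √(0.87·0.65) = 0.81
  Scale A (conv): 0.69 / √(0.91·0.65) = 0.90
Smallest convergent = 0.90. Discriminant values: 0.96, 0.19, 0.78, 0.41, 0.81; count ≥ 0.90 → 1.

1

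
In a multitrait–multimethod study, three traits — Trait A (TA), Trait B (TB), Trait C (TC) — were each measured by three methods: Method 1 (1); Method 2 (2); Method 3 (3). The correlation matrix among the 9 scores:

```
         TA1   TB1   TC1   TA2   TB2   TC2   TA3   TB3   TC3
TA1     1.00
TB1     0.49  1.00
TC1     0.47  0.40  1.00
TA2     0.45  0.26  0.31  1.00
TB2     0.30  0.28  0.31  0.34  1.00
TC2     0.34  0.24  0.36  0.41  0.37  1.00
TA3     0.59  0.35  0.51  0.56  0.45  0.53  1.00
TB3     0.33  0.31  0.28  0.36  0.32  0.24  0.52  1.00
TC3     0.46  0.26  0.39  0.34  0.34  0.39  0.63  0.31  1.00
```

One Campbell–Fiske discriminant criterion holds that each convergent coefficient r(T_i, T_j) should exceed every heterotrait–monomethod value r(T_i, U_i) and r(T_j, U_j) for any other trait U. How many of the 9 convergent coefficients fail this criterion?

Convergent coefficients and their comparison sets:
TA (methods 1·2): 0.45 vs {0.49, 0.34, 0.47, 0.41} → fail.
TA (methods 1·3): 0.59 vs {0.49, 0.52, 0.47, 0.63} → fail.
TA (methods 2·3): 0.56 vs {0.34, 0.52, 0.41, 0.63} → fail.
TB (methods 1·2): 0.28 vs {0.49, 0.34, 0.40, 0.37} → fail.
TB (methods 1·3): 0.31 vs {0.49, 0.52, 0.40, 0.31} → fail.
TB (methods 2·3): 0.32 vs {0.34, 0.52, 0.37, 0.31} → fail.
TC (methods 1·2): 0.36 vs {0.47, 0.41, 0.40, 0.37} → fail.
TC (methods 1·3): 0.39 vs {0.47, 0.63, 0.40, 0.31} → fail.
TC (methods 2·3): 0.39 vs {0.41, 0.63, 0.37, 0.31} → fail.
9 of 9 fail.

9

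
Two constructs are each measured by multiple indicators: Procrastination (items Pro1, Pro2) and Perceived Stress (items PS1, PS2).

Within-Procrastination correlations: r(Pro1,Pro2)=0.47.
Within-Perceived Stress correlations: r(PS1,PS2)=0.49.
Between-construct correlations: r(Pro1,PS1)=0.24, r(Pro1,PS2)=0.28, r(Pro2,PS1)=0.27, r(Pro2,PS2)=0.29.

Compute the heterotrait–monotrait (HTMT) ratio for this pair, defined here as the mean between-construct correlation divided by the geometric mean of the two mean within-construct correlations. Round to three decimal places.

Mean heterotrait r = 1.08/4 = 0.2700.
Mean within-Pro = 0.47/1 = 0.4700; mean within-PS = 0.49/1 = 0.4900.
Geometric mean = √(0.4700 × 0.4900) = 0.4799.
HTMT = 0.2700 / 0.4799 = 0.563.

0.563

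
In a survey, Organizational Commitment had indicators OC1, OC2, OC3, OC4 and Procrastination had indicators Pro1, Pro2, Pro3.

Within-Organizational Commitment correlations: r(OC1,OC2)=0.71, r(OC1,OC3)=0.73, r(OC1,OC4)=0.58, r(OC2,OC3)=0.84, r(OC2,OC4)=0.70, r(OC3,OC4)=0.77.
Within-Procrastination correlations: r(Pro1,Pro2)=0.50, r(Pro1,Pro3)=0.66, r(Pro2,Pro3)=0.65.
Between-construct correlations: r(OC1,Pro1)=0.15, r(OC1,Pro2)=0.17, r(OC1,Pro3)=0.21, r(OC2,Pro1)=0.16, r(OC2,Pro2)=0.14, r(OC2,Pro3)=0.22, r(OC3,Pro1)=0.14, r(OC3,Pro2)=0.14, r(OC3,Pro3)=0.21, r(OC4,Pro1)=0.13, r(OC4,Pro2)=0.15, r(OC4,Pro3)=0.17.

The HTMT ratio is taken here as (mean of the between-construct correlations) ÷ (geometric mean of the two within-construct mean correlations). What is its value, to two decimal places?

0.25

Mean between = 1.99/12 = 0.1658.
Mean within-OC = 4.33/6 = 0.7217; mean within-Pro = 1.81/3 = 0.6033.
Geometric mean = √(0.7217 × 0.6033) = 0.6598.
HTMT = 0.1658 / 0.6598 = 0.25.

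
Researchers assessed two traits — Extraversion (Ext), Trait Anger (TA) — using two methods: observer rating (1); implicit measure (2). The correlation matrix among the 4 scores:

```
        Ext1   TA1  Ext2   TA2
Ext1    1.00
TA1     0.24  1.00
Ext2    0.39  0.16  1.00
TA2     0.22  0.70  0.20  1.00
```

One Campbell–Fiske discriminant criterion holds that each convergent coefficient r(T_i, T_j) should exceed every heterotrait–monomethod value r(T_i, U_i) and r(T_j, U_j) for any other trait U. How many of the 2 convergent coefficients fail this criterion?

0

Checking each validity diagonal entry against its comparison values:
Ext (methods 1·2): 0.39 vs {0.24, 0.20} → pass.
TA (methods 1·2): 0.70 vs {0.24, 0.20} → pass.
0 of 2 fail.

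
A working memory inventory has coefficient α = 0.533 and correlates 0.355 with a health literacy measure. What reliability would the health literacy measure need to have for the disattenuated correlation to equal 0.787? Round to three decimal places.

r_true = r_obs / √(r_xx · r_yy) ⇒ 0.787 = 0.355 / √(0.533 · r_yy).
√(0.533 · r_yy) = 0.355 / 0.787 = 0.4511; 0.533 · r_yy = 0.2035; r_yy = 0.2035 / 0.533 ≈ 0.382.

0.382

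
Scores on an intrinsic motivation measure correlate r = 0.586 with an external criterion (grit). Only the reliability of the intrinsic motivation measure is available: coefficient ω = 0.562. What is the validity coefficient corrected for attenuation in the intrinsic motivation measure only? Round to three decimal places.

Single correction: r_c = r_obs / √r_xx = 0.586 / √0.562 = 0.586 / 0.7497 ≈ 0.782.

0.782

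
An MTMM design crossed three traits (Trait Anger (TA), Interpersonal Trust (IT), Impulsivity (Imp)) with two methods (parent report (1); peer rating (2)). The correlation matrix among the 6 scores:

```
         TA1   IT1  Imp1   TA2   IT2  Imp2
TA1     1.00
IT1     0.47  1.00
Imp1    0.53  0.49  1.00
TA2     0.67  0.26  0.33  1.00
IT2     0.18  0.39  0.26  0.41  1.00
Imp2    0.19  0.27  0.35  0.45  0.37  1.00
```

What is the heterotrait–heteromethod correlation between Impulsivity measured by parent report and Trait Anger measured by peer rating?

0.33

Different traits and methods: r(Imp1, TA2) = 0.33.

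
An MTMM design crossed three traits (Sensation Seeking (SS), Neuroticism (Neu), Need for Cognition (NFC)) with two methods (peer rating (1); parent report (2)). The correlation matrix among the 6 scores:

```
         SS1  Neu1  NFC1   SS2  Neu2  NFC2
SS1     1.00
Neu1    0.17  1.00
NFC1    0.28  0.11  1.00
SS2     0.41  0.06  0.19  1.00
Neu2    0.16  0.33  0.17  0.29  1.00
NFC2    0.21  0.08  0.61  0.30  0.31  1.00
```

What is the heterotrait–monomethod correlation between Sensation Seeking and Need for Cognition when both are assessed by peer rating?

Different traits, same method: r(SS1, NFC1) = 0.28.

0.28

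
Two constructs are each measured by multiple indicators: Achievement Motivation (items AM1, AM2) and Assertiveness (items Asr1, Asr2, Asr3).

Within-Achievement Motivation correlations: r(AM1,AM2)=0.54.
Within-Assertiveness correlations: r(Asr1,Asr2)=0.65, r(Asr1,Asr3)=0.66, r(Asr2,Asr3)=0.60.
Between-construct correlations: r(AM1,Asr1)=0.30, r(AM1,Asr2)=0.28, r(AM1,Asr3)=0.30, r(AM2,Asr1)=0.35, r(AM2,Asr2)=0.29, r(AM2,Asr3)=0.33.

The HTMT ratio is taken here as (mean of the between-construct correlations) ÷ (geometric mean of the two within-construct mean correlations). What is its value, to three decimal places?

Mean between = 1.85/6 = 0.3083.
Mean within-AM = 0.54/1 = 0.5400; mean within-Asr = 1.91/3 = 0.6367.
Geometric mean = √(0.5400 × 0.6367) = 0.5864.
HTMT = 0.3083 / 0.5864 = 0.526.

0.526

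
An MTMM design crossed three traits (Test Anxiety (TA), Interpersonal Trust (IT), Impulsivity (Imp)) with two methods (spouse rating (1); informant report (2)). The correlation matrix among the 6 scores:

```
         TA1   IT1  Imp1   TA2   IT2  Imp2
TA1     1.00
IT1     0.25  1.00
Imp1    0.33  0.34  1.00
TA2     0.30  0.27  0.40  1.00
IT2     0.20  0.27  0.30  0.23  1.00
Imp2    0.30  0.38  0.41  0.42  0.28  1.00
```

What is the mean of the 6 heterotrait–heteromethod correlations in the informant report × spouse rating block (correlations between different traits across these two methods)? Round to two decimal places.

0.31

HTHM values (method 2 × method 1): 0.27, 0.40, 0.20, 0.30, 0.30, 0.38; mean = 1.85/6 = 0.31.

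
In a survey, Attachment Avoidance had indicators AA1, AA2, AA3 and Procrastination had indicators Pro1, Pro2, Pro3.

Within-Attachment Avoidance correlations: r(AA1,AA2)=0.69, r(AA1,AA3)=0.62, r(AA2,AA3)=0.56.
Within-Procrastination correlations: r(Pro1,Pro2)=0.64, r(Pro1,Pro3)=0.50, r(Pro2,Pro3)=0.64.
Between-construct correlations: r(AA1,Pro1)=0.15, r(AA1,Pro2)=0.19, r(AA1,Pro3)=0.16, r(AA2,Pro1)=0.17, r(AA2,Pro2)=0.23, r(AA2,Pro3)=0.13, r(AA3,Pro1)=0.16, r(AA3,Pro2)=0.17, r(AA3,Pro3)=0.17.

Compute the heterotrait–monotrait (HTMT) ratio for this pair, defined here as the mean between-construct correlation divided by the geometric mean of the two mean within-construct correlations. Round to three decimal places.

0.280

Between-construct mean = 1.53/9 = 0.1700.
Mean within-AA = 1.87/3 = 0.6233; mean within-Pro = 1.78/3 = 0.5933.
Geometric mean = √(0.6233 × 0.5933) = 0.6081.
HTMT = 0.1700 / 0.6081 = 0.280.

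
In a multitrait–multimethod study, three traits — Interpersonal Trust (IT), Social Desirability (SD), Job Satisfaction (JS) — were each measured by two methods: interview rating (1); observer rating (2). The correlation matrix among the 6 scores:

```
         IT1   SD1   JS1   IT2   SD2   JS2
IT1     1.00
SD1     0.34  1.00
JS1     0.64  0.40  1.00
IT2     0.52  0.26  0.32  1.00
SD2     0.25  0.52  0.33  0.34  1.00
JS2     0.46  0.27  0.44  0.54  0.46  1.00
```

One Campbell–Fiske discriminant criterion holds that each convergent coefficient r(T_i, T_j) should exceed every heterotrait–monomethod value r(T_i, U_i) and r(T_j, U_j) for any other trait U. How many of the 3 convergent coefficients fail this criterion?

Convergent coefficients and their comparison sets:
IT (methods 1·2): 0.52 vs {0.34, 0.34, 0.64, 0.54} → fail.
SD (methods 1·2): 0.52 vs {0.34, 0.34, 0.40, 0.46} → pass.
JS (methods 1·2): 0.44 vs {0.64, 0.54, 0.40, 0.46} → fail.
2 of 3 fail.

2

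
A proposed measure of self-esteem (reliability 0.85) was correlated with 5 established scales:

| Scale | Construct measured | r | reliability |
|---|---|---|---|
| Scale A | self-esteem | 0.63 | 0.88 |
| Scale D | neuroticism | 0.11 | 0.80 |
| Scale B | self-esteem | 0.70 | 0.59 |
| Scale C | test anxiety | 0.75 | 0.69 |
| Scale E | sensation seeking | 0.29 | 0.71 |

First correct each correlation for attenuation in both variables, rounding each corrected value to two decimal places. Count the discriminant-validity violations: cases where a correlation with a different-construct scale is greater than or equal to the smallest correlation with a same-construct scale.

Disattenuated r (r / √(r_scale · r_new)):
  Scale A (conv): 0.63 / √(0.88·0.85) = 0.73
  Scale D (disc): 0.11 / √(0.80·0.85) = 0.13
  Scale B (conv): 0.70 / √(0.59·0.85) = 0.99
  Scale C (disc): 0.75 / √(0.69·0.85) = 0.98
  Scale E (disc): 0.29 / √(0.71·0.85) = 0.37
Smallest convergent = 0.73. Discriminant values: 0.13, 0.98, 0.37; count ≥ 0.73 → 1.

1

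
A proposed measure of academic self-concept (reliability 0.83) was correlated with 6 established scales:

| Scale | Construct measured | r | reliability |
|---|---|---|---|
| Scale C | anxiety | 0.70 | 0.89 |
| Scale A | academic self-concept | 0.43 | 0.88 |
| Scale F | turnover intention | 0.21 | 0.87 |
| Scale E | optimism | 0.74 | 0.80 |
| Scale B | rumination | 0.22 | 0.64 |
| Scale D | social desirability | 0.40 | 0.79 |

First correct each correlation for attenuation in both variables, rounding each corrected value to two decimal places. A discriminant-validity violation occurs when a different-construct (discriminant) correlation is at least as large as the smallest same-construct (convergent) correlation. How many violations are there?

Disattenuated r (r / √(r_scale · r_new)):
  Scale C (disc): 0.70 / √(0.89·0.83) = 0.81
  Scale A (conv): 0.43 / √(0.88·0.83) = 0.50
  Scale F (disc): 0.21 / √(0.87·0.83) = 0.25
  Scale E (disc): 0.74 / √(0.80·0.83) = 0.91
  Scale B (disc): 0.22 / √(0.64·0.83) = 0.30
  Scale D (disc): 0.40 / √(0.79·0.83) = 0.49
Smallest convergent = 0.50. Discriminant values: 0.81, 0.25, 0.91, 0.30, 0.49; count ≥ 0.50 → 2.

2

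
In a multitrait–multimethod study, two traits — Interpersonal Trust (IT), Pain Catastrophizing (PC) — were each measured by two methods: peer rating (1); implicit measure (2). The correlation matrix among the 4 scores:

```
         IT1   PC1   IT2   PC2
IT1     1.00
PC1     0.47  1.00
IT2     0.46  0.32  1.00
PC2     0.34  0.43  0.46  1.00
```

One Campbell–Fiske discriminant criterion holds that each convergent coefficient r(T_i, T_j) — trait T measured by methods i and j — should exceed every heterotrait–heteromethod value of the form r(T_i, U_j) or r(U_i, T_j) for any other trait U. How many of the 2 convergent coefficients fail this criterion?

Each convergent coefficient versus the relevant comparison correlations:
IT (methods 1·2): 0.46 vs {0.34, 0.32} → pass.
PC (methods 1·2): 0.43 vs {0.32, 0.34} → pass.
0 of 2 fail.

0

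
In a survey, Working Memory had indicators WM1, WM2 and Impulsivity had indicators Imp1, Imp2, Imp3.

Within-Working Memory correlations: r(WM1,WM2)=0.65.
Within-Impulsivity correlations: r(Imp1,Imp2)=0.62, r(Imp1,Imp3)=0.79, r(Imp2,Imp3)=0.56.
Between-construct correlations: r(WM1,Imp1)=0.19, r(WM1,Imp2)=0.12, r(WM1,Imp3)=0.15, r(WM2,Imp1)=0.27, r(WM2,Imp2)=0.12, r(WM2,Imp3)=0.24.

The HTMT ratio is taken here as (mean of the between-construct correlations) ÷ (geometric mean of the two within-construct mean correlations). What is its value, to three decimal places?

Between-construct mean = 1.09/6 = 0.1817.
Mean within-WM = 0.65/1 = 0.6500; mean within-Imp = 1.97/3 = 0.6567.
Geometric mean = √(0.6500 × 0.6567) = 0.6533.
HTMT = 0.1817 / 0.6533 = 0.278.

0.278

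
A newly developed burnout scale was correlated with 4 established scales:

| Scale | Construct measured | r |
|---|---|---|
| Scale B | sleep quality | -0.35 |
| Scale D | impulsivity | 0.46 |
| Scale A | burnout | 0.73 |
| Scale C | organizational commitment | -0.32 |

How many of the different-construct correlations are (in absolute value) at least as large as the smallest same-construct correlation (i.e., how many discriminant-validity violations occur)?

0

Convergent (same construct = burnout): Scale A.
Smallest convergent = 0.73. Discriminant |r|: 0.35, 0.46, 0.32; count ≥ 0.73 → 0.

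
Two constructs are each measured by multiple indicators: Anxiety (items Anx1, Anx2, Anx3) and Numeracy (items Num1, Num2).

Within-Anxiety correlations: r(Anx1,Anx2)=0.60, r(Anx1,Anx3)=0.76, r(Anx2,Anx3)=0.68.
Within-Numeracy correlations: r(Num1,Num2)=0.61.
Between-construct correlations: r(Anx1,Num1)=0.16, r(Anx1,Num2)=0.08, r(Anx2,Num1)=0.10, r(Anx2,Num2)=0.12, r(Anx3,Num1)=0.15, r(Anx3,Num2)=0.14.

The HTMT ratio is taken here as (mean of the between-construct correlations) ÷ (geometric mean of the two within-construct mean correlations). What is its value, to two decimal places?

Mean between = 0.75/6 = 0.1250.
Mean within-Anx = 2.04/3 = 0.6800; mean within-Num = 0.61/1 = 0.6100.
Geometric mean = √(0.6800 × 0.6100) = 0.6440.
HTMT = 0.1250 / 0.6440 = 0.19.

0.19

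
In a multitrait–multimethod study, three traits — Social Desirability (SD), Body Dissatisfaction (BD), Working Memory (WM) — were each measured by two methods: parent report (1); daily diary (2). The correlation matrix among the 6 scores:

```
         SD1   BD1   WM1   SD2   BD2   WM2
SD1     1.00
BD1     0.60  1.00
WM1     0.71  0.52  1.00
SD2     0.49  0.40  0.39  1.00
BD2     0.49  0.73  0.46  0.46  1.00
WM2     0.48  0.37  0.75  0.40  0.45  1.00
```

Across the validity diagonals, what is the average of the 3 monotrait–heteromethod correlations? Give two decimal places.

0.66

Convergent values: 0.49, 0.73, 0.75; mean = 1.97/3 = 0.66.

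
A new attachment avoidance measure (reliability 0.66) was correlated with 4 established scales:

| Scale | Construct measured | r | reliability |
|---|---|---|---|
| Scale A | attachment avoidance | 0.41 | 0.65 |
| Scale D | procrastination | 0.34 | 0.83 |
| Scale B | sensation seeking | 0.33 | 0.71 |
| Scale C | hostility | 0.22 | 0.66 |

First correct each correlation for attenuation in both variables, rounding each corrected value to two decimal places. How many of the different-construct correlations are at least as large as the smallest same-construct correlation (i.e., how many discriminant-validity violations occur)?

0

Disattenuated r (r / √(r_scale · r_new)):
  Scale A (conv): 0.41 / √(0.65·0.66) = 0.63
  Scale D (disc): 0.34 / √(0.83·0.66) = 0.46
  Scale B (disc): 0.33 / √(0.71·0.66) = 0.48
  Scale C (disc): 0.22 / √(0.66·0.66) = 0.33
Smallest convergent = 0.63. Discriminant values: 0.46, 0.48, 0.33; count ≥ 0.63 → 0.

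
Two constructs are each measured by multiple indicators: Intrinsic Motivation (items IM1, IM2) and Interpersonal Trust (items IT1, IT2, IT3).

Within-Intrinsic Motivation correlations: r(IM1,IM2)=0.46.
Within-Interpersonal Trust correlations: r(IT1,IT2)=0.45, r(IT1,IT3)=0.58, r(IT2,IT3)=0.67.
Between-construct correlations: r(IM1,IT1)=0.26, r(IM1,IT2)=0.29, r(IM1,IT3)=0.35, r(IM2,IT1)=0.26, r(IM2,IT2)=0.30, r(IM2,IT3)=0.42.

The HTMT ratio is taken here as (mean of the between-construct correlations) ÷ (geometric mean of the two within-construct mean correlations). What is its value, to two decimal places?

0.61

Between-construct mean = 1.88/6 = 0.3133.
Mean within-IM = 0.46/1 = 0.4600; mean within-IT = 1.70/3 = 0.5667.
Geometric mean = √(0.4600 × 0.5667) = 0.5106.
HTMT = 0.3133 / 0.5106 = 0.61.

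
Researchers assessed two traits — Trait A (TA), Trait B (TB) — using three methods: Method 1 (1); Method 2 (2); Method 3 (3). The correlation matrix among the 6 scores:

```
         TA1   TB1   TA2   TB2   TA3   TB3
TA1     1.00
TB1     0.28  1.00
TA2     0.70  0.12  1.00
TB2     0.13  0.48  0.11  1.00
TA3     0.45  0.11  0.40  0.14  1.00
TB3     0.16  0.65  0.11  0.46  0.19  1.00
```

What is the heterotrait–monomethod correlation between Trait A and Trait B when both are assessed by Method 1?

Different traits, same method: r(TA1, TB1) = 0.28.

0.28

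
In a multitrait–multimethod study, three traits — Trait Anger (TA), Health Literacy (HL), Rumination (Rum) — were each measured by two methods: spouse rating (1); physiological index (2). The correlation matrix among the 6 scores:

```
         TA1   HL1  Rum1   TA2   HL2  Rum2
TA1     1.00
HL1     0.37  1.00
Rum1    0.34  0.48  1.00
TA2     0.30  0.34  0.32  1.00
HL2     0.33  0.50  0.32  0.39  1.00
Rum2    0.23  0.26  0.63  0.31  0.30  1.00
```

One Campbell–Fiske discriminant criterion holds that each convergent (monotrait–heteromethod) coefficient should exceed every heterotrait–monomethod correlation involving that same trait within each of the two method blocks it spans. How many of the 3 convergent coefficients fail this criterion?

1

Convergent coefficients and their comparison sets:
TA (methods 1·2): 0.30 vs {0.37, 0.39, 0.34, 0.31} → fail.
HL (methods 1·2): 0.50 vs {0.37, 0.39, 0.48, 0.30} → pass.
Rum (methods 1·2): 0.63 vs {0.34, 0.31, 0.48, 0.30} → pass.
1 of 3 fail.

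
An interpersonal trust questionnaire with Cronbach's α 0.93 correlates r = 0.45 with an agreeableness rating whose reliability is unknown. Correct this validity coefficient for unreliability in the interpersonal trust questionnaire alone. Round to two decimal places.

Single correction: r_c = r_obs / √r_xx = 0.45 / √0.93 = 0.45 / 0.9644 ≈ 0.47.

0.47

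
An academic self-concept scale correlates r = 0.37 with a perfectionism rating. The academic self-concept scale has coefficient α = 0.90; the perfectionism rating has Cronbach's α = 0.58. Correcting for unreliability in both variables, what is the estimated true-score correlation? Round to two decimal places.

r_true = r_obs / √(r_xx · r_yy) = 0.37 / √(0.90 × 0.58) = 0.37 / √0.5220 = 0.37 / 0.7225 ≈ 0.51.

0.51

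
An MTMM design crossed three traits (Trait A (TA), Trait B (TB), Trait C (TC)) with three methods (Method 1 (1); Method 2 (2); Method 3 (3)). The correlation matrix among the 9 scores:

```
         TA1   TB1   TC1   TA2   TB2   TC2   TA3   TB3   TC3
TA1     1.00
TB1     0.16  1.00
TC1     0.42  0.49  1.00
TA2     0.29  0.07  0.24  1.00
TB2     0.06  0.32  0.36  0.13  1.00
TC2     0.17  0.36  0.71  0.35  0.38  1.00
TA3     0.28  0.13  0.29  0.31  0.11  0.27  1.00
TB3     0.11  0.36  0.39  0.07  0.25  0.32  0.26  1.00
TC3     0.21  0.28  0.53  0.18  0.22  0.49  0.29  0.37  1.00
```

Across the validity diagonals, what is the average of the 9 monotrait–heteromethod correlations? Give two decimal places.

Convergent values: 0.29, 0.28, 0.31, 0.32, 0.36, 0.25, 0.71, 0.53, 0.49; mean = 3.54/9 = 0.39.

0.39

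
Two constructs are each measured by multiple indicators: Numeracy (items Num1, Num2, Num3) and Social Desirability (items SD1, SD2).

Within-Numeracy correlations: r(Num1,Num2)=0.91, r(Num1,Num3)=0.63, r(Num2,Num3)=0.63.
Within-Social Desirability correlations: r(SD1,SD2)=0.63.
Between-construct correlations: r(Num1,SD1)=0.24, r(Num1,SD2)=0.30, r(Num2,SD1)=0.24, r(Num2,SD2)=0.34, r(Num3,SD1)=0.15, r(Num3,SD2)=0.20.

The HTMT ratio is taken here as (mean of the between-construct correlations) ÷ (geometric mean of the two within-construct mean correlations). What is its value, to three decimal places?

0.363

Mean between = 1.47/6 = 0.2450.
Mean within-Num = 2.17/3 = 0.7233; mean within-SD = 0.63/1 = 0.6300.
Geometric mean = √(0.7233 × 0.6300) = 0.6750.
HTMT = 0.2450 / 0.6750 = 0.363.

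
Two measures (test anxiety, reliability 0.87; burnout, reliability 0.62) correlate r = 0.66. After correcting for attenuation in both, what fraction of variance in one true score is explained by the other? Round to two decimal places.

Disattenuated r = 0.66 / √(0.87 × 0.62) = 0.66 / 0.7344 = 0.8987.
Shared true-score variance = 0.8987² = 0.8077 ≈ 0.81.

0.81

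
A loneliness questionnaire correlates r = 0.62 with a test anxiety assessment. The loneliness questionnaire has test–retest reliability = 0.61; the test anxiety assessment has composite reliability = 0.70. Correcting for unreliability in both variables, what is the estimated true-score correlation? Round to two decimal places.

0.95

r_true = r_obs / √(r_xx · r_yy) = 0.62 / √(0.61 × 0.70) = 0.62 / √0.4270 = 0.62 / 0.6535 ≈ 0.95.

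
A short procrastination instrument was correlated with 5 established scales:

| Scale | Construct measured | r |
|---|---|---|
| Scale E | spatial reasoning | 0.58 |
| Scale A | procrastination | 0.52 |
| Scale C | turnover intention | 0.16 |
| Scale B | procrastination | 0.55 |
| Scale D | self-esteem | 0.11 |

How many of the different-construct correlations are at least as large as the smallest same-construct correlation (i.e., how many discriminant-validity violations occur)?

Convergent (same construct = procrastination): Scale A, Scale B.
Smallest convergent = 0.52. Discriminant values: 0.58, 0.16, 0.11; count ≥ 0.52 → 1.

1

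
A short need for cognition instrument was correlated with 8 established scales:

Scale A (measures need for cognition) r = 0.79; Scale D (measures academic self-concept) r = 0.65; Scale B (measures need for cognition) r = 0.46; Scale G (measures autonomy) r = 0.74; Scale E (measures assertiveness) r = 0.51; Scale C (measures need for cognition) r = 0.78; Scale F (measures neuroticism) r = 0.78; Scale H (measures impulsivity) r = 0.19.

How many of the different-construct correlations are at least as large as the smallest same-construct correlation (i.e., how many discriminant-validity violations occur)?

4

Convergent (same construct = need for cognition): Scale A, Scale B, Scale C.
Smallest convergent = 0.46. Discriminant values: 0.65, 0.74, 0.51, 0.78, 0.19; count ≥ 0.46 → 4.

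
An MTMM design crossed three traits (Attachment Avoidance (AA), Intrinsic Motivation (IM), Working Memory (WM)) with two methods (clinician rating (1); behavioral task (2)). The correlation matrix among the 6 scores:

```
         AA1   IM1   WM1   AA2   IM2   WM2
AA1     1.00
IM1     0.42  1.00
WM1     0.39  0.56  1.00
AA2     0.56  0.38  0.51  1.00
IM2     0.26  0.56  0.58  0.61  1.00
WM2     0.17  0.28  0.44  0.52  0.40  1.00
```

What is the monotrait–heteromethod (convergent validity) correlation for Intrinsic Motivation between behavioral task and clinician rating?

0.56

Same trait (IM), different methods: r(IM2, IM1) = 0.56.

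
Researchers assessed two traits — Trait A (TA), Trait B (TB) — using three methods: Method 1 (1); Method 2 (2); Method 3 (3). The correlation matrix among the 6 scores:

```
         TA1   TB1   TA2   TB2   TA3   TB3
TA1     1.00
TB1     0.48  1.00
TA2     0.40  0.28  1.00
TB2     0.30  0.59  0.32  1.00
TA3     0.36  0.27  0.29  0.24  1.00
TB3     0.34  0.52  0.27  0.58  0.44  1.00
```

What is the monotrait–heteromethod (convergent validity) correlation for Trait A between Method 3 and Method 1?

0.36

Same trait (TA), different methods: r(TA3, TA1) = 0.36.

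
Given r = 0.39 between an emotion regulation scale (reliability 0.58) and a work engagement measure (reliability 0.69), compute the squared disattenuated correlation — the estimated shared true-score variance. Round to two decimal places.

Disattenuated r = 0.39 / √(0.58 × 0.69) = 0.39 / 0.6326 = 0.6165.
Shared true-score variance = 0.6165² = 0.3801 ≈ 0.38.

0.38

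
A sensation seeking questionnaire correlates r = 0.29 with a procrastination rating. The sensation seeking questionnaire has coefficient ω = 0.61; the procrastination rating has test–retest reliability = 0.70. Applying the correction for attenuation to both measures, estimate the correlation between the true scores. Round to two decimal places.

r_true = r_obs / √(r_xx · r_yy) = 0.29 / √(0.61 × 0.70) = 0.29 / √0.4270 = 0.29 / 0.6535 ≈ 0.44.

0.44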